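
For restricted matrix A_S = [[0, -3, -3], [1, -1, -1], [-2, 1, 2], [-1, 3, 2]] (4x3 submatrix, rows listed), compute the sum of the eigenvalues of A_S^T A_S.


Sum of eigenvalues of A_S^T A_S = trace(A_S^T A_S) = sum of squared column norms of A_S.
A_S^T A_S diagonal: [6, 20, 18].
trace = 6 + 20 + 18 = 44.

44


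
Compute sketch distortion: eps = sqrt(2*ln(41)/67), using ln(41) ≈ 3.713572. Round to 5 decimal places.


ln(41) ≈ 3.713572.
2*ln(N)/m ≈ 2*3.713572/67 ≈ 0.1108529.
eps = sqrt(0.1108529) ≈ 0.3329458 ≈ 0.33295.

0.33295


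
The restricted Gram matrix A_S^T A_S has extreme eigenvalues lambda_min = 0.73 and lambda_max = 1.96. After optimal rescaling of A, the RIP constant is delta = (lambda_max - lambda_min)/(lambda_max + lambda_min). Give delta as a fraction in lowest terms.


lambda_max - lambda_min = 1.96 - 0.73 = 1.23.
lambda_max + lambda_min = 1.96 + 0.73 = 2.69.
delta = 1.23/2.69 = 123/269.

123/269


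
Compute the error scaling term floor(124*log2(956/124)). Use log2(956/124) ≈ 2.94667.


log2(n/k) = log2(956/124) ≈ 2.94667.
k*log2(n/k) ≈ 124*2.94667 = 365.38708.
floor(365.38708) = 365.

365


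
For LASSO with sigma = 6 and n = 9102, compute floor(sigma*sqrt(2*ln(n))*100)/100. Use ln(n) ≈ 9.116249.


ln(9102) ≈ 9.116249.
2*ln(n) ≈ 18.232498.
sqrt(2*ln(n)) ≈ sqrt(18.232498) ≈ 4.269953.
lambda ≈ 6*4.269953 = 25.619718.
floor(lambda*100)/100 = 25.61.

25.61


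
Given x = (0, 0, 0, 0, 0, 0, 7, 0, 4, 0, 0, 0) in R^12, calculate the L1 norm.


Non-zero entries: [(6, 7), (8, 4)]
Absolute values: [7, 4]
||x||_1 = sum = 11.

11


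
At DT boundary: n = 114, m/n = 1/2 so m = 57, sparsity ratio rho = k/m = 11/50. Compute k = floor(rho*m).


m = 1/2*114 = 57.
rho = 11/50.
rho*m = 11/50*57 = 12.54.
k = floor(12.54) = 12.

12


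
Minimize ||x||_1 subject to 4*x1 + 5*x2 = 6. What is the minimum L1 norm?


Axis intercepts:
  x1 = 3/2, x2 = 0: L1 = 3/2
  x1 = 0, x2 = 6/5: L1 = 6/5
x* = (0, 6/5)
||x*||_1 = 6/5.

6/5


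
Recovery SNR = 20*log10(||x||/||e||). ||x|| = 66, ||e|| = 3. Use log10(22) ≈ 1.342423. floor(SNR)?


||x||/||e|| = 66/3 = 22.
log10(22) ≈ 1.342423.
20*log10(||x||/||e||) ≈ 20*1.342423 = 26.84846.
floor(26.84846) = 26.

26


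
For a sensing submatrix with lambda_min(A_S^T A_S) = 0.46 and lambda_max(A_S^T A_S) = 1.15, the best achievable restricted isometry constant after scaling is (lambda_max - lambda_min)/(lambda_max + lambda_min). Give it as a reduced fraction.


lambda_max - lambda_min = 1.15 - 0.46 = 0.69.
lambda_max + lambda_min = 1.15 + 0.46 = 1.61.
delta = 0.69/1.61 = 69/161 = 3/7.

3/7


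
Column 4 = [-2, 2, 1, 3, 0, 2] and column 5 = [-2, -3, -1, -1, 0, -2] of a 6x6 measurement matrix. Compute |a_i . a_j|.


Inner product: -2*-2 + 2*-3 + 1*-1 + 3*-1 + 0*0 + 2*-2
Products: [4, -6, -1, -3, 0, -4]
Sum = -10.
|dot| = 10.

10


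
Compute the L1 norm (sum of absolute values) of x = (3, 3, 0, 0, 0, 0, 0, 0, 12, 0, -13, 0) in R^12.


Non-zero entries: [(0, 3), (1, 3), (8, 12), (10, -13)]
Absolute values: [3, 3, 12, 13]
||x||_1 = sum = 31.

31


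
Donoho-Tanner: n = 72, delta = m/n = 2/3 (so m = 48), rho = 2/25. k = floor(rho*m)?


m = 2/3*72 = 48.
rho = 2/25.
rho*m = 2/25*48 = 3.84.
k = floor(3.84) = 3.

3


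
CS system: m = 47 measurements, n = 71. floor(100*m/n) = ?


100*m/n = 100*47/71 ≈ 66.1972.
floor = 66.

66


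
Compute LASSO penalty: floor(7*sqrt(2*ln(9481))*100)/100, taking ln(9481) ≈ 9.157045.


ln(9481) ≈ 9.157045.
2*ln(n) ≈ 18.31409.
sqrt(2*ln(n)) ≈ sqrt(18.31409) ≈ 4.279496.
lambda ≈ 7*4.279496 = 29.956472.
floor(lambda*100)/100 = 29.95.

29.95


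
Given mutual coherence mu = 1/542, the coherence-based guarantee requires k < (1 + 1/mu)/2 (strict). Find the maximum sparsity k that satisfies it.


1/mu = 542.
1 + 1/mu = 543.
(1 + 1/mu)/2 = 271.5 is not an integer, so k_max = floor(271.5) = 271.

271


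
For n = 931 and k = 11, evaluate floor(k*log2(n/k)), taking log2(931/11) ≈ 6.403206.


log2(n/k) = log2(931/11) ≈ 6.403206.
k*log2(n/k) ≈ 11*6.403206 = 70.435266.
floor(70.435266) = 70.

70


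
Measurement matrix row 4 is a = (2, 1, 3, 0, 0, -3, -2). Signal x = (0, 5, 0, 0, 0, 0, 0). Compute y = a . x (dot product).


Non-zero terms: ['1*5']
Products: [5]
y = sum = 5.

5


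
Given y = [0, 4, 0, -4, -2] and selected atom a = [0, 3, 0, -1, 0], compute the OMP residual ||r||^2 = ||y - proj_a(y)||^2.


a^T a = 10.
a^T y = 16.
coeff = 16/10 = 8/5.
||r||^2 = 52/5.

52/5


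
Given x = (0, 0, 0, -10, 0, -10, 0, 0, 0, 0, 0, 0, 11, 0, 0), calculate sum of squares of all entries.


Non-zero entries: [(3, -10), (5, -10), (12, 11)]
Squares: [100, 100, 121]
||x||_2^2 = sum = 321.

321


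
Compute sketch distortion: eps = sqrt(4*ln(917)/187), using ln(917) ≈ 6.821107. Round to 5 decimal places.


ln(917) ≈ 6.821107.
4*ln(N)/m ≈ 4*6.821107/187 ≈ 0.14590603.
eps = sqrt(0.14590603) ≈ 0.3819765 ≈ 0.38198.

0.38198


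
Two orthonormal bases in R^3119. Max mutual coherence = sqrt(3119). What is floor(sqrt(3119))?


55^2 = 3025 <= 3119 < 3136 = 56^2, so 55 <= sqrt(3119) < 56.
floor(sqrt(3119)) = 55.

55


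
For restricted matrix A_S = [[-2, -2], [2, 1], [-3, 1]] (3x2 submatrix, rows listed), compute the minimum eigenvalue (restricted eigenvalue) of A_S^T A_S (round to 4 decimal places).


A_S^T A_S = [[17, 3], [3, 6]].
trace = 23.
det = 93.
disc = trace^2 - 4*det = 529 - 4*93 = 157.
sqrt(157) ≈ 12.529964.
lam_min = (23 - sqrt(157))/2 ≈ (23 - 12.529964)/2 = 5.235018 ≈ 5.2350.

5.2350


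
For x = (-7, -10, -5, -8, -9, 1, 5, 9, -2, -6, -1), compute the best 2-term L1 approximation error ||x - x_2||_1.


Sorted |x_i| descending: [10, 9, 9, 8, 7, 6, 5, 5, 2, 1, 1]
Keep top 2: [10, 9]
Tail entries: [9, 8, 7, 6, 5, 5, 2, 1, 1]
L1 error = sum of tail = 44.

44


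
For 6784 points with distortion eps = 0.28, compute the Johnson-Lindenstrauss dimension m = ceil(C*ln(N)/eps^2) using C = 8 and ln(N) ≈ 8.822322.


ln(6784) ≈ 8.822322.
eps^2 = 0.28^2 = 0.0784.
C*ln(N)/eps^2 ≈ 8*8.822322/0.0784 ≈ 900.2369.
m = ceil(900.2369) = 901.

901


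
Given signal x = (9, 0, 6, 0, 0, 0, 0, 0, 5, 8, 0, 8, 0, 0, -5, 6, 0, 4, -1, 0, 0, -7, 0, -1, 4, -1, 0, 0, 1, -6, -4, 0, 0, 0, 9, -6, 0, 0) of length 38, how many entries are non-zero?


Non-zero positions: [0, 2, 8, 9, 11, 14, 15, 17, 18, 21, 23, 24, 25, 28, 29, 30, 34, 35].
Sparsity = 18.

18


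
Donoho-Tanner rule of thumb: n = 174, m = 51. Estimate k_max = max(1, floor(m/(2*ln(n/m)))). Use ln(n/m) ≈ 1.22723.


n/m = 174/51 = 58/17.
ln(n/m) ≈ 1.22723.
2*ln(n/m) ≈ 2.45446.
m/(2*ln(n/m)) ≈ 51/2.45446 ≈ 20.7785.
floor = 20.
k_max = max(1, 20) = 20.

20


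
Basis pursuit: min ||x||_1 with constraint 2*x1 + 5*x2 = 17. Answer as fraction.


Axis intercepts:
  x1 = 17/2, x2 = 0: L1 = 17/2
  x1 = 0, x2 = 17/5: L1 = 17/5
x* = (0, 17/5)
||x*||_1 = 17/5.

17/5


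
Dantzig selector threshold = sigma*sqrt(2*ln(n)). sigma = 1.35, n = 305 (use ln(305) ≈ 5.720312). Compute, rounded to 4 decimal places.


ln(305) ≈ 5.720312.
2*ln(n) ≈ 11.440624.
sqrt(2*ln(n)) ≈ sqrt(11.440624) ≈ 3.382399.
threshold ≈ 1.35*3.382399 = 4.56623865 ≈ 4.5662.

4.5662


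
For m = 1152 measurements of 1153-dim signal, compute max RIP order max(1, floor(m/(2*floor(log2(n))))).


floor(log2(1153)) = 10.
2*10 = 20.
m/(2*floor(log2(n))) = 1152/20 ≈ 57.6.
floor = 57.
k = max(1, 57) = 57.

57


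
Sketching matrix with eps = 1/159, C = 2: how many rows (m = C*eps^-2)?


1/eps = 159.
(1/eps)^2 = 25281.
m = 2*25281 = 50562.

50562


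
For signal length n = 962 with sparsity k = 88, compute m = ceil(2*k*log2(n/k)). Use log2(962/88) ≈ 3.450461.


log2(n/k) = log2(962/88) ≈ 3.450461.
2*k*log2(n/k) ≈ 2*88*3.450461 = 607.281136.
m = ceil(607.281136) = 608.

608


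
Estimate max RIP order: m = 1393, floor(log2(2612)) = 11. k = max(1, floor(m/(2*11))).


floor(log2(2612)) = 11.
2*11 = 22.
m/(2*floor(log2(n))) = 1393/22 ≈ 63.3182.
floor = 63.
k = max(1, 63) = 63.

63


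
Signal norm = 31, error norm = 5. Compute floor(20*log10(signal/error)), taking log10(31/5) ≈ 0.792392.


||x||/||e|| = 31/5.
log10(31/5) ≈ 0.792392.
20*log10(||x||/||e||) ≈ 20*0.792392 = 15.84784.
floor(15.84784) = 15.

15


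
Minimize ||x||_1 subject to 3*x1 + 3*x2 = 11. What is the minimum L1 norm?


Axis intercepts:
  x1 = 11/3, x2 = 0: L1 = 11/3
  x1 = 0, x2 = 11/3: L1 = 11/3
x* = (11/3, 0)
||x*||_1 = 11/3.

11/3


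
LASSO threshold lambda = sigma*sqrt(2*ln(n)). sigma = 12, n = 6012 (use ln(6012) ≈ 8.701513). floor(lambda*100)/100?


ln(6012) ≈ 8.701513.
2*ln(n) ≈ 17.403026.
sqrt(2*ln(n)) ≈ sqrt(17.403026) ≈ 4.171693.
lambda ≈ 12*4.171693 = 50.060316.
floor(lambda*100)/100 = 50.06.

50.06


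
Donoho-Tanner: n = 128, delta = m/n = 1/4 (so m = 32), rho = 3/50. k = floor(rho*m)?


m = 1/4*128 = 32.
rho = 3/50.
rho*m = 3/50*32 = 1.92.
k = floor(1.92) = 1.

1


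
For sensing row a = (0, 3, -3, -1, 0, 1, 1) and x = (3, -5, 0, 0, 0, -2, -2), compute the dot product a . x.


Non-zero terms: ['0*3', '3*-5', '1*-2', '1*-2']
Products: [0, -15, -2, -2]
y = sum = -19.

-19


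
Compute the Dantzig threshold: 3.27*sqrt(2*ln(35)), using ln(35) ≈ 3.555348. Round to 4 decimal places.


ln(35) ≈ 3.555348.
2*ln(n) ≈ 7.110696.
sqrt(2*ln(n)) ≈ sqrt(7.110696) ≈ 2.666589.
threshold ≈ 3.27*2.666589 = 8.71974603 ≈ 8.7197.

8.7197


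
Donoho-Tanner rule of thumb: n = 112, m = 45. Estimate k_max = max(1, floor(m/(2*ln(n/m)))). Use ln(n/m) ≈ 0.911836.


n/m = 112/45.
ln(n/m) ≈ 0.911836.
2*ln(n/m) ≈ 1.823672.
m/(2*ln(n/m)) ≈ 45/1.823672 ≈ 24.6755.
floor = 24.
k_max = max(1, 24) = 24.

24


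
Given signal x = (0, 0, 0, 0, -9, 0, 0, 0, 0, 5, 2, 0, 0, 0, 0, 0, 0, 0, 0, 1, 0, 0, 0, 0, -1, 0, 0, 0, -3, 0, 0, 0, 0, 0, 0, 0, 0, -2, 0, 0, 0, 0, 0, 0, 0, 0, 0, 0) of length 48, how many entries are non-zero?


Non-zero positions: [4, 9, 10, 19, 24, 28, 37].
Sparsity = 7.

7


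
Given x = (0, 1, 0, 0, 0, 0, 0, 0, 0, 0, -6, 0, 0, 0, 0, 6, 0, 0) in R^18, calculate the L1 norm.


Non-zero entries: [(1, 1), (10, -6), (15, 6)]
Absolute values: [1, 6, 6]
||x||_1 = sum = 13.

13


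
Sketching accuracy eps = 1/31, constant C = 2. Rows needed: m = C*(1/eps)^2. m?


1/eps = 31.
(1/eps)^2 = 961.
m = 2*961 = 1922.

1922


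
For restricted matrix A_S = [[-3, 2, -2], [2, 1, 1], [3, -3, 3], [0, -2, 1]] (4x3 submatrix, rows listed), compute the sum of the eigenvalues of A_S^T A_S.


Sum of eigenvalues of A_S^T A_S = trace(A_S^T A_S) = sum of squared column norms of A_S.
A_S^T A_S diagonal: [22, 18, 15].
trace = 22 + 18 + 15 = 55.

55


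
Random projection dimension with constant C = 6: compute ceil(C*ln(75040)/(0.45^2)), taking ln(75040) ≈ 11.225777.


ln(75040) ≈ 11.225777.
eps^2 = 0.45^2 = 0.2025.
C*ln(N)/eps^2 ≈ 6*11.225777/0.2025 ≈ 332.6156.
m = ceil(332.6156) = 333.

333


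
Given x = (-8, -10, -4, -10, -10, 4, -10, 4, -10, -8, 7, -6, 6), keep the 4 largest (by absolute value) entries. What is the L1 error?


Sorted |x_i| descending: [10, 10, 10, 10, 10, 8, 8, 7, 6, 6, 4, 4, 4]
Keep top 4: [10, 10, 10, 10]
Tail entries: [10, 8, 8, 7, 6, 6, 4, 4, 4]
L1 error = sum of tail = 57.

57


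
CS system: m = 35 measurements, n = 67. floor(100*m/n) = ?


100*m/n = 100*35/67 ≈ 52.2388.
floor = 52.

52


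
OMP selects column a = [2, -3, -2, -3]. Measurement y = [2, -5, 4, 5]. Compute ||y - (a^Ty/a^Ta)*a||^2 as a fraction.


a^T a = 26.
a^T y = -4.
coeff = -4/26 = -2/13.
||r||^2 = 902/13.

902/13


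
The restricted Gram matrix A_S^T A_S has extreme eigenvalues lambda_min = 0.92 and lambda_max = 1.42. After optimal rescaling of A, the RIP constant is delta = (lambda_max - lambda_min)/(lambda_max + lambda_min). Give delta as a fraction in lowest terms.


lambda_max - lambda_min = 1.42 - 0.92 = 0.50.
lambda_max + lambda_min = 1.42 + 0.92 = 2.34.
delta = 0.50/2.34 = 50/234 = 25/117.

25/117


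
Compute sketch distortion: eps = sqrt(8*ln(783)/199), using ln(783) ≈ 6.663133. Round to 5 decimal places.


ln(783) ≈ 6.663133.
8*ln(N)/m ≈ 8*6.663133/199 ≈ 0.26786464.
eps = sqrt(0.26786464) ≈ 0.5175564 ≈ 0.51756.

0.51756


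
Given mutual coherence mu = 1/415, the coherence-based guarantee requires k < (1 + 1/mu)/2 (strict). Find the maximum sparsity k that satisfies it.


1/mu = 415.
1 + 1/mu = 416.
(1 + 1/mu)/2 = 208 is an integer and the inequality is strict, so k_max = 208 - 1 = 207.

207


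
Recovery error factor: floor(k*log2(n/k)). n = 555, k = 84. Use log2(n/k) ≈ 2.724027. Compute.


log2(n/k) = log2(555/84) ≈ 2.724027.
k*log2(n/k) ≈ 84*2.724027 = 228.818268.
floor(228.818268) = 228.

228


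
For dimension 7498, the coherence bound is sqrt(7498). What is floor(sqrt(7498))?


86^2 = 7396 <= 7498 < 7569 = 87^2, so 86 <= sqrt(7498) < 87.
floor(sqrt(7498)) = 86.

86


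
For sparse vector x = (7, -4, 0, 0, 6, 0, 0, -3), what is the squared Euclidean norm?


Non-zero entries: [(0, 7), (1, -4), (4, 6), (7, -3)]
Squares: [49, 16, 36, 9]
||x||_2^2 = sum = 110.

110


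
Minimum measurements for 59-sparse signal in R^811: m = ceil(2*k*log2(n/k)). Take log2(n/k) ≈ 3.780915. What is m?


log2(n/k) = log2(811/59) ≈ 3.780915.
2*k*log2(n/k) ≈ 2*59*3.780915 = 446.14797.
m = ceil(446.14797) = 447.

447


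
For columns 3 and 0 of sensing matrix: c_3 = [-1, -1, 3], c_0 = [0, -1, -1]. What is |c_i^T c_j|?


Inner product: -1*0 + -1*-1 + 3*-1
Products: [0, 1, -3]
Sum = -2.
|dot| = 2.

2


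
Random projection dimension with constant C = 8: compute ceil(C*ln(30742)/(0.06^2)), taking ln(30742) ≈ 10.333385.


ln(30742) ≈ 10.333385.
eps^2 = 0.06^2 = 0.0036.
C*ln(N)/eps^2 ≈ 8*10.333385/0.0036 ≈ 22963.0778.
m = ceil(22963.0778) = 22964.

22964


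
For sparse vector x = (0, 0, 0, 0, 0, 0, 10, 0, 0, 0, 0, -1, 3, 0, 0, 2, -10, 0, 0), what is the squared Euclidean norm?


Non-zero entries: [(6, 10), (11, -1), (12, 3), (15, 2), (16, -10)]
Squares: [100, 1, 9, 4, 100]
||x||_2^2 = sum = 214.

214


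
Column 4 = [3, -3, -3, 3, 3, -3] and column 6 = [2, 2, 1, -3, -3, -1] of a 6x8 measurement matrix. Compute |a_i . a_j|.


Inner product: 3*2 + -3*2 + -3*1 + 3*-3 + 3*-3 + -3*-1
Products: [6, -6, -3, -9, -9, 3]
Sum = -18.
|dot| = 18.

18


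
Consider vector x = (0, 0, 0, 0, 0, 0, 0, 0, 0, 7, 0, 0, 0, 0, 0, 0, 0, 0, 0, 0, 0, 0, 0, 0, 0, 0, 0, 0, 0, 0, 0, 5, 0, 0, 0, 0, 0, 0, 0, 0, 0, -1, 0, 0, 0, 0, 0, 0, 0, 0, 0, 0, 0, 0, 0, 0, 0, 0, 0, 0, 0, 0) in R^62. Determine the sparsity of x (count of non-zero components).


Non-zero positions: [9, 31, 41].
Sparsity = 3.

3


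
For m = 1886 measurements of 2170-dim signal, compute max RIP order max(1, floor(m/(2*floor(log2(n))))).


floor(log2(2170)) = 11.
2*11 = 22.
m/(2*floor(log2(n))) = 1886/22 ≈ 85.7273.
floor = 85.
k = max(1, 85) = 85.

85


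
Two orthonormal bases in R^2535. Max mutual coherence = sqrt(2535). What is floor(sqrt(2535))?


50^2 = 2500 <= 2535 < 2601 = 51^2, so 50 <= sqrt(2535) < 51.
floor(sqrt(2535)) = 50.

50


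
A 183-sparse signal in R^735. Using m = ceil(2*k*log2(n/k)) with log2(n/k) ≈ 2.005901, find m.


log2(n/k) = log2(735/183) ≈ 2.005901.
2*k*log2(n/k) ≈ 2*183*2.005901 = 734.159766.
m = ceil(734.159766) = 735.

735


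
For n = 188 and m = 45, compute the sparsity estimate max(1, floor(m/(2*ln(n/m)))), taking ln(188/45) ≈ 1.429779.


n/m = 188/45.
ln(n/m) ≈ 1.429779.
2*ln(n/m) ≈ 2.859558.
m/(2*ln(n/m)) ≈ 45/2.859558 ≈ 15.7367.
floor = 15.
k_max = max(1, 15) = 15.

15


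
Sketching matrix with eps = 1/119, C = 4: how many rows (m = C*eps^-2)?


1/eps = 119.
(1/eps)^2 = 14161.
m = 4*14161 = 56644.

56644


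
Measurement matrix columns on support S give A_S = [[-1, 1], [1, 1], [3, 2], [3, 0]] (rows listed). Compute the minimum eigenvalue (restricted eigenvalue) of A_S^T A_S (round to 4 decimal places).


A_S^T A_S = [[20, 6], [6, 6]].
trace = 26.
det = 84.
disc = trace^2 - 4*det = 676 - 4*84 = 340.
sqrt(340) ≈ 18.439089.
lam_min = (26 - sqrt(340))/2 ≈ (26 - 18.439089)/2 = 3.7804555 ≈ 3.7805.

3.7805


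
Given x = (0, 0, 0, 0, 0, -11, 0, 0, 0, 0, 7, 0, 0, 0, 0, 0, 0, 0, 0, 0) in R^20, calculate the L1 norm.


Non-zero entries: [(5, -11), (10, 7)]
Absolute values: [11, 7]
||x||_1 = sum = 18.

18


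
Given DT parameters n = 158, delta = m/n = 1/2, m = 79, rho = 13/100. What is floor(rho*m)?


m = 1/2*158 = 79.
rho = 13/100.
rho*m = 13/100*79 = 10.27.
k = floor(10.27) = 10.

10


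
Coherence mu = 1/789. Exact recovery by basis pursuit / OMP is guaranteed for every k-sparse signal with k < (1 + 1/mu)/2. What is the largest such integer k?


1/mu = 789.
1 + 1/mu = 790.
(1 + 1/mu)/2 = 395 is an integer and the inequality is strict, so k_max = 395 - 1 = 394.

394


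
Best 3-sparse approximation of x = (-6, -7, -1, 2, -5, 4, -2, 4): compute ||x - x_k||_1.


Sorted |x_i| descending: [7, 6, 5, 4, 4, 2, 2, 1]
Keep top 3: [7, 6, 5]
Tail entries: [4, 4, 2, 2, 1]
L1 error = sum of tail = 13.

13


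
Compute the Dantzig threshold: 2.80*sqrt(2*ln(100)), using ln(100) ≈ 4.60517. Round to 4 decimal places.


ln(100) ≈ 4.60517.
2*ln(n) ≈ 9.21034.
sqrt(2*ln(n)) ≈ sqrt(9.21034) ≈ 3.034854.
threshold ≈ 2.80*3.034854 = 8.4975912 ≈ 8.4976.

8.4976


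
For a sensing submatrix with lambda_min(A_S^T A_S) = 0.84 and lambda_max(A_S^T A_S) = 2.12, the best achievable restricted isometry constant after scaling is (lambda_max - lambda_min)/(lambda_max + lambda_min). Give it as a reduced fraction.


lambda_max - lambda_min = 2.12 - 0.84 = 1.28.
lambda_max + lambda_min = 2.12 + 0.84 = 2.96.
delta = 1.28/2.96 = 128/296 = 16/37.

16/37


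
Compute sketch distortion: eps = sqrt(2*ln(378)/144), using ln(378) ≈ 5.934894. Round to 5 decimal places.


ln(378) ≈ 5.934894.
2*ln(N)/m ≈ 2*5.934894/144 ≈ 0.08242908.
eps = sqrt(0.08242908) ≈ 0.2871046 ≈ 0.28710.

0.28710


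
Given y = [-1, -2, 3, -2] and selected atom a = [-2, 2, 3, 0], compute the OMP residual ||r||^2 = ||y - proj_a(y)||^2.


a^T a = 17.
a^T y = 7.
coeff = 7/17 = 7/17.
||r||^2 = 257/17.

257/17


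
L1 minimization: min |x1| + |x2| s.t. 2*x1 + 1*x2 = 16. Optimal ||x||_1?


Axis intercepts:
  x1 = 8, x2 = 0: L1 = 8
  x1 = 0, x2 = 16: L1 = 16
x* = (8, 0)
||x*||_1 = 8.

8


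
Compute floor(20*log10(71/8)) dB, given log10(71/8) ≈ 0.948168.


||x||/||e|| = 71/8.
log10(71/8) ≈ 0.948168.
20*log10(||x||/||e||) ≈ 20*0.948168 = 18.96336.
floor(18.96336) = 18.

18


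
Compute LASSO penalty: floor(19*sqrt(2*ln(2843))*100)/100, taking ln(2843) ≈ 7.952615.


ln(2843) ≈ 7.952615.
2*ln(n) ≈ 15.90523.
sqrt(2*ln(n)) ≈ sqrt(15.90523) ≈ 3.988136.
lambda ≈ 19*3.988136 = 75.774584.
floor(lambda*100)/100 = 75.77.

75.77


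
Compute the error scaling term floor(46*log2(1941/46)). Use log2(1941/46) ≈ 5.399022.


log2(n/k) = log2(1941/46) ≈ 5.399022.
k*log2(n/k) ≈ 46*5.399022 = 248.355012.
floor(248.355012) = 248.

248


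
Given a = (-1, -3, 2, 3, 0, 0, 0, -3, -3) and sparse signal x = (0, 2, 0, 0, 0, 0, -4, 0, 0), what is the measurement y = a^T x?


Non-zero terms: ['-3*2', '0*-4']
Products: [-6, 0]
y = sum = -6.

-6


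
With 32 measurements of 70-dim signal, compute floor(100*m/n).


100*m/n = 100*32/70 ≈ 45.7143.
floor = 45.

45


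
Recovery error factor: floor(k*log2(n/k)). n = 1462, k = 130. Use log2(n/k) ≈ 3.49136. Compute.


log2(n/k) = log2(1462/130) ≈ 3.49136.
k*log2(n/k) ≈ 130*3.49136 = 453.8768.
floor(453.8768) = 453.

453


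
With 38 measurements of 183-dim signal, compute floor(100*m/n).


100*m/n = 100*38/183 ≈ 20.765.
floor = 20.

20


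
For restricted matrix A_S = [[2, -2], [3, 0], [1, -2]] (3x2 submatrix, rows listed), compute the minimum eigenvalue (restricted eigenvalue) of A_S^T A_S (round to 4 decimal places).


A_S^T A_S = [[14, -6], [-6, 8]].
trace = 22.
det = 76.
disc = trace^2 - 4*det = 484 - 4*76 = 180.
sqrt(180) ≈ 13.416408.
lam_min = (22 - sqrt(180))/2 ≈ (22 - 13.416408)/2 = 4.291796 ≈ 4.2918.

4.2918


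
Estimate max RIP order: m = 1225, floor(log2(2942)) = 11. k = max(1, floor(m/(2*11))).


floor(log2(2942)) = 11.
2*11 = 22.
m/(2*floor(log2(n))) = 1225/22 ≈ 55.6818.
floor = 55.
k = max(1, 55) = 55.

55


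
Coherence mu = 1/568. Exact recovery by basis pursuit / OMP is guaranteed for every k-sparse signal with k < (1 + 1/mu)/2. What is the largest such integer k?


1/mu = 568.
1 + 1/mu = 569.
(1 + 1/mu)/2 = 284.5 is not an integer, so k_max = floor(284.5) = 284.

284


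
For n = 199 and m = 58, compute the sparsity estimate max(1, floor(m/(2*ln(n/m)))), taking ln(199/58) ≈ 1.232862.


n/m = 199/58.
ln(n/m) ≈ 1.232862.
2*ln(n/m) ≈ 2.465724.
m/(2*ln(n/m)) ≈ 58/2.465724 ≈ 23.5225.
floor = 23.
k_max = max(1, 23) = 23.

23


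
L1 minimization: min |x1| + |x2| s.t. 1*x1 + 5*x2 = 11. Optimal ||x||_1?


Axis intercepts:
  x1 = 11, x2 = 0: L1 = 11
  x1 = 0, x2 = 11/5: L1 = 11/5
x* = (0, 11/5)
||x*||_1 = 11/5.

11/5


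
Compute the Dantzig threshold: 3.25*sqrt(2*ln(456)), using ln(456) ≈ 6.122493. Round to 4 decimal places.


ln(456) ≈ 6.122493.
2*ln(n) ≈ 12.244986.
sqrt(2*ln(n)) ≈ sqrt(12.244986) ≈ 3.499284.
threshold ≈ 3.25*3.499284 = 11.372673 ≈ 11.3727.

11.3727


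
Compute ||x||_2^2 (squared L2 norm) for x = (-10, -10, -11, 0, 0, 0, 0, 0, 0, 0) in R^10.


Non-zero entries: [(0, -10), (1, -10), (2, -11)]
Squares: [100, 100, 121]
||x||_2^2 = sum = 321.

321


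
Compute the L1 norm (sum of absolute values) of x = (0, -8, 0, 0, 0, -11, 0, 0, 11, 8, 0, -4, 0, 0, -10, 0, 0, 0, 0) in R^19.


Non-zero entries: [(1, -8), (5, -11), (8, 11), (9, 8), (11, -4), (14, -10)]
Absolute values: [8, 11, 11, 8, 4, 10]
||x||_1 = sum = 52.

52


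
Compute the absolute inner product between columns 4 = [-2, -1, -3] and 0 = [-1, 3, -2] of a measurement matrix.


Inner product: -2*-1 + -1*3 + -3*-2
Products: [2, -3, 6]
Sum = 5.
|dot| = 5.

5


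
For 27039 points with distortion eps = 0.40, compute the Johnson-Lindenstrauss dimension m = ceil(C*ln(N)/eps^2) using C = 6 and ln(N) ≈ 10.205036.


ln(27039) ≈ 10.205036.
eps^2 = 0.40^2 = 0.16.
C*ln(N)/eps^2 ≈ 6*10.205036/0.16 ≈ 382.6889.
m = ceil(382.6889) = 383.

383


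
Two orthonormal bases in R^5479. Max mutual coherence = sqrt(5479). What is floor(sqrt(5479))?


74^2 = 5476 <= 5479 < 5625 = 75^2, so 74 <= sqrt(5479) < 75.
floor(sqrt(5479)) = 74.

74


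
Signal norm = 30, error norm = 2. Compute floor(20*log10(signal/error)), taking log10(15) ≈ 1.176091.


||x||/||e|| = 30/2 = 15.
log10(15) ≈ 1.176091.
20*log10(||x||/||e||) ≈ 20*1.176091 = 23.52182.
floor(23.52182) = 23.

23


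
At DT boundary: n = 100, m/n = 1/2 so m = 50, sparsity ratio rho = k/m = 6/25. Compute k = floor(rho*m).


m = 1/2*100 = 50.
rho = 6/25.
rho*m = 6/25*50 = 12.
k = floor(12) = 12.

12


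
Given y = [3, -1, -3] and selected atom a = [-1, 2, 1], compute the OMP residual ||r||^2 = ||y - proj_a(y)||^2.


a^T a = 6.
a^T y = -8.
coeff = -8/6 = -4/3.
||r||^2 = 25/3.

25/3


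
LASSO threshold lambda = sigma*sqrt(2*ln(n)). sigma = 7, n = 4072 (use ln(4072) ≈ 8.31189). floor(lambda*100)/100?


ln(4072) ≈ 8.31189.
2*ln(n) ≈ 16.62378.
sqrt(2*ln(n)) ≈ sqrt(16.62378) ≈ 4.077227.
lambda ≈ 7*4.077227 = 28.540589.
floor(lambda*100)/100 = 28.54.

28.54


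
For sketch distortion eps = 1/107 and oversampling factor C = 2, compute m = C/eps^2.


1/eps = 107.
(1/eps)^2 = 11449.
m = 2*11449 = 22898.

22898


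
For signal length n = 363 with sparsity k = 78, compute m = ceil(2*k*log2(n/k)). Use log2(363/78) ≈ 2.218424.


log2(n/k) = log2(363/78) ≈ 2.218424.
2*k*log2(n/k) ≈ 2*78*2.218424 = 346.074144.
m = ceil(346.074144) = 347.

347


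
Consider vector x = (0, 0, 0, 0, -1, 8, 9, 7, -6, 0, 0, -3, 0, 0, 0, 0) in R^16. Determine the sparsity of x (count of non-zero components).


Non-zero positions: [4, 5, 6, 7, 8, 11].
Sparsity = 6.

6


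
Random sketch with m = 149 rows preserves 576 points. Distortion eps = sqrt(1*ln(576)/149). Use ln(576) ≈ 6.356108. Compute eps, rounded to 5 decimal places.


ln(576) ≈ 6.356108.
1*ln(N)/m ≈ 1*6.356108/149 ≈ 0.04265844.
eps = sqrt(0.04265844) ≈ 0.2065392 ≈ 0.20654.

0.20654


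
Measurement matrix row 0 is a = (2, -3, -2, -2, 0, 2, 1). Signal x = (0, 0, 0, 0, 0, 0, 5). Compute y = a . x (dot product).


Non-zero terms: ['1*5']
Products: [5]
y = sum = 5.

5


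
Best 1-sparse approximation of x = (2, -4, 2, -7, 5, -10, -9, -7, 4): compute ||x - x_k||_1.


Sorted |x_i| descending: [10, 9, 7, 7, 5, 4, 4, 2, 2]
Keep top 1: [10]
Tail entries: [9, 7, 7, 5, 4, 4, 2, 2]
L1 error = sum of tail = 40.

40


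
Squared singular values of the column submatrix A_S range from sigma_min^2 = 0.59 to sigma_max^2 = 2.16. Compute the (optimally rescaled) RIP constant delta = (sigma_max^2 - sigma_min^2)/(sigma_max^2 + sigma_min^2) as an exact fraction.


lambda_max - lambda_min = 2.16 - 0.59 = 1.57.
lambda_max + lambda_min = 2.16 + 0.59 = 2.75.
delta = 1.57/2.75 = 157/275.

157/275


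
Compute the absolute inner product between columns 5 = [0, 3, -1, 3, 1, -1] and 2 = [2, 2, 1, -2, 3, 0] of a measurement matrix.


Inner product: 0*2 + 3*2 + -1*1 + 3*-2 + 1*3 + -1*0
Products: [0, 6, -1, -6, 3, 0]
Sum = 2.
|dot| = 2.

2


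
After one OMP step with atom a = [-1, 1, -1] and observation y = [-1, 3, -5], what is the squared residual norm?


a^T a = 3.
a^T y = 9.
coeff = 9/3 = 3.
||r||^2 = 8.

8


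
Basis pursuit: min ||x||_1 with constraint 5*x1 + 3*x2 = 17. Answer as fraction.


Axis intercepts:
  x1 = 17/5, x2 = 0: L1 = 17/5
  x1 = 0, x2 = 17/3: L1 = 17/3
x* = (17/5, 0)
||x*||_1 = 17/5.

17/5


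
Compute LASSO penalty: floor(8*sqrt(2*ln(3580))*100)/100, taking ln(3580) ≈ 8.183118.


ln(3580) ≈ 8.183118.
2*ln(n) ≈ 16.366236.
sqrt(2*ln(n)) ≈ sqrt(16.366236) ≈ 4.04552.
lambda ≈ 8*4.04552 = 32.36416.
floor(lambda*100)/100 = 32.36.

32.36


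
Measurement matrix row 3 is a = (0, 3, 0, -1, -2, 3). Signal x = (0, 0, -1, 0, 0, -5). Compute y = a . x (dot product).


Non-zero terms: ['0*-1', '3*-5']
Products: [0, -15]
y = sum = -15.

-15


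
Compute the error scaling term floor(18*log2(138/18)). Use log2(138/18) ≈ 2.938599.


log2(n/k) = log2(138/18) ≈ 2.938599.
k*log2(n/k) ≈ 18*2.938599 = 52.894782.
floor(52.894782) = 52.

52


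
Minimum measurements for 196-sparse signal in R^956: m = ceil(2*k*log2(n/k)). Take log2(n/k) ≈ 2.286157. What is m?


log2(n/k) = log2(956/196) ≈ 2.286157.
2*k*log2(n/k) ≈ 2*196*2.286157 = 896.173544.
m = ceil(896.173544) = 897.

897


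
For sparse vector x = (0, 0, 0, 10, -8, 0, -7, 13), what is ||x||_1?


Non-zero entries: [(3, 10), (4, -8), (6, -7), (7, 13)]
Absolute values: [10, 8, 7, 13]
||x||_1 = sum = 38.

38


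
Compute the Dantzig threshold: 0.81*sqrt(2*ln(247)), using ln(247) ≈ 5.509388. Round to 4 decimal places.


ln(247) ≈ 5.509388.
2*ln(n) ≈ 11.018776.
sqrt(2*ln(n)) ≈ sqrt(11.018776) ≈ 3.319454.
threshold ≈ 0.81*3.319454 = 2.68875774 ≈ 2.6888.

2.6888


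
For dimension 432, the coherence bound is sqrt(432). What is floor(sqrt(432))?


20^2 = 400 <= 432 < 441 = 21^2, so 20 <= sqrt(432) < 21.
floor(sqrt(432)) = 20.

20


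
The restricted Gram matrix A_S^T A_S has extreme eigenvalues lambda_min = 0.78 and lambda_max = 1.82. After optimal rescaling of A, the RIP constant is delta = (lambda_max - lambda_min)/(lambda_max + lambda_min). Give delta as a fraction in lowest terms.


lambda_max - lambda_min = 1.82 - 0.78 = 1.04.
lambda_max + lambda_min = 1.82 + 0.78 = 2.60.
delta = 1.04/2.60 = 104/260 = 2/5.

2/5


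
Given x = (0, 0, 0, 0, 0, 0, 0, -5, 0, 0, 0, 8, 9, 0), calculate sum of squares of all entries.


Non-zero entries: [(7, -5), (11, 8), (12, 9)]
Squares: [25, 64, 81]
||x||_2^2 = sum = 170.

170


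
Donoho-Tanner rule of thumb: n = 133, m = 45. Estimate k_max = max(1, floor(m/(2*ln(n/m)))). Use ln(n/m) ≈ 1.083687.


n/m = 133/45.
ln(n/m) ≈ 1.083687.
2*ln(n/m) ≈ 2.167374.
m/(2*ln(n/m)) ≈ 45/2.167374 ≈ 20.7625.
floor = 20.
k_max = max(1, 20) = 20.

20


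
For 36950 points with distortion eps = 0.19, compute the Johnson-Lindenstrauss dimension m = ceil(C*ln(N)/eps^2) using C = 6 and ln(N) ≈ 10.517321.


ln(36950) ≈ 10.517321.
eps^2 = 0.19^2 = 0.0361.
C*ln(N)/eps^2 ≈ 6*10.517321/0.0361 ≈ 1748.0312.
m = ceil(1748.0312) = 1749.

1749


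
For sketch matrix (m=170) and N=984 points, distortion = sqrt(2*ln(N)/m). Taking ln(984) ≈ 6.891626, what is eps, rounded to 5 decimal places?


ln(984) ≈ 6.891626.
2*ln(N)/m ≈ 2*6.891626/170 ≈ 0.08107795.
eps = sqrt(0.08107795) ≈ 0.2847419 ≈ 0.28474.

0.28474


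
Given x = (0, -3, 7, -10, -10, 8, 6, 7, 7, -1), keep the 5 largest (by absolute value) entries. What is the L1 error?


Sorted |x_i| descending: [10, 10, 8, 7, 7, 7, 6, 3, 1, 0]
Keep top 5: [10, 10, 8, 7, 7]
Tail entries: [7, 6, 3, 1, 0]
L1 error = sum of tail = 17.

17


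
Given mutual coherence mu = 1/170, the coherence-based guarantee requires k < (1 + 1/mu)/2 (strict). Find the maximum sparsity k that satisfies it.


1/mu = 170.
1 + 1/mu = 171.
(1 + 1/mu)/2 = 85.5 is not an integer, so k_max = floor(85.5) = 85.

85


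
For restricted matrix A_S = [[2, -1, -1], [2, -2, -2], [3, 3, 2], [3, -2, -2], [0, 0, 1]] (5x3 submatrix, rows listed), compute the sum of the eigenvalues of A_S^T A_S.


Sum of eigenvalues of A_S^T A_S = trace(A_S^T A_S) = sum of squared column norms of A_S.
A_S^T A_S diagonal: [26, 18, 14].
trace = 26 + 18 + 14 = 58.

58


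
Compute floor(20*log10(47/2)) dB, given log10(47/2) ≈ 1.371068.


||x||/||e|| = 47/2.
log10(47/2) ≈ 1.371068.
20*log10(||x||/||e||) ≈ 20*1.371068 = 27.42136.
floor(27.42136) = 27.

27


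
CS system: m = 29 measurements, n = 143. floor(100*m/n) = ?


100*m/n = 100*29/143 ≈ 20.2797.
floor = 20.

20


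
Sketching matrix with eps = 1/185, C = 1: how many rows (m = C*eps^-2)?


1/eps = 185.
(1/eps)^2 = 34225.
m = 1*34225 = 34225.

34225


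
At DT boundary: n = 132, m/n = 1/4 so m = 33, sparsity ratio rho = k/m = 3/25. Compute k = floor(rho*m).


m = 1/4*132 = 33.
rho = 3/25.
rho*m = 3/25*33 = 3.96.
k = floor(3.96) = 3.

3


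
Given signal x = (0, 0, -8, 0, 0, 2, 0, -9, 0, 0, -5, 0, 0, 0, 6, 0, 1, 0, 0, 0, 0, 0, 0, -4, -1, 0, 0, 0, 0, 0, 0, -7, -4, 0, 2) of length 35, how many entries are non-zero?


Non-zero positions: [2, 5, 7, 10, 14, 16, 23, 24, 31, 32, 34].
Sparsity = 11.

11


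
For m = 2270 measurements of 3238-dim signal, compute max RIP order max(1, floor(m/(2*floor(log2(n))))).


floor(log2(3238)) = 11.
2*11 = 22.
m/(2*floor(log2(n))) = 2270/22 ≈ 103.1818.
floor = 103.
k = max(1, 103) = 103.

103


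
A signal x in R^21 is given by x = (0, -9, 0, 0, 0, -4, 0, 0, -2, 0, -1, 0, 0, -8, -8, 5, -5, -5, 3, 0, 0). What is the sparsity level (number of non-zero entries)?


Non-zero positions: [1, 5, 8, 10, 13, 14, 15, 16, 17, 18].
Sparsity = 10.

10


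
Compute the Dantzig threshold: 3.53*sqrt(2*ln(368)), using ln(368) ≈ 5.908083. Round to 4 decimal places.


ln(368) ≈ 5.908083.
2*ln(n) ≈ 11.816166.
sqrt(2*ln(n)) ≈ sqrt(11.816166) ≈ 3.437465.
threshold ≈ 3.53*3.437465 = 12.13425145 ≈ 12.1343.

12.1343


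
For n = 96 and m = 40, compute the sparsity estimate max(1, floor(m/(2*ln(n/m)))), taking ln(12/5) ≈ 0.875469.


n/m = 96/40 = 12/5.
ln(n/m) ≈ 0.875469.
2*ln(n/m) ≈ 1.750938.
m/(2*ln(n/m)) ≈ 40/1.750938 ≈ 22.8449.
floor = 22.
k_max = max(1, 22) = 22.

22


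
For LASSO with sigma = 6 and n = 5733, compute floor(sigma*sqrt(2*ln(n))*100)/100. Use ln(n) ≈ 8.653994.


ln(5733) ≈ 8.653994.
2*ln(n) ≈ 17.307988.
sqrt(2*ln(n)) ≈ sqrt(17.307988) ≈ 4.160287.
lambda ≈ 6*4.160287 = 24.961722.
floor(lambda*100)/100 = 24.96.

24.96


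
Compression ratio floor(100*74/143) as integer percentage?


100*m/n = 100*74/143 ≈ 51.7483.
floor = 51.

51


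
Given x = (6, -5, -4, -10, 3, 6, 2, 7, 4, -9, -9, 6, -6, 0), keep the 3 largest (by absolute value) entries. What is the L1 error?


Sorted |x_i| descending: [10, 9, 9, 7, 6, 6, 6, 6, 5, 4, 4, 3, 2, 0]
Keep top 3: [10, 9, 9]
Tail entries: [7, 6, 6, 6, 6, 5, 4, 4, 3, 2, 0]
L1 error = sum of tail = 49.

49


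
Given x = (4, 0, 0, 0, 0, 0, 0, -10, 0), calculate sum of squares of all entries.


Non-zero entries: [(0, 4), (7, -10)]
Squares: [16, 100]
||x||_2^2 = sum = 116.

116


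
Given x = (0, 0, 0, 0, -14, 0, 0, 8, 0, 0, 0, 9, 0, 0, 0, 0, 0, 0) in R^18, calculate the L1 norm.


Non-zero entries: [(4, -14), (7, 8), (11, 9)]
Absolute values: [14, 8, 9]
||x||_1 = sum = 31.

31


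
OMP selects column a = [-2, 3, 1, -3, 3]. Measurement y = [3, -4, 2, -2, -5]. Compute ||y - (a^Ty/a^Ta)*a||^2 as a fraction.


a^T a = 32.
a^T y = -25.
coeff = -25/32 = -25/32.
||r||^2 = 1231/32.

1231/32


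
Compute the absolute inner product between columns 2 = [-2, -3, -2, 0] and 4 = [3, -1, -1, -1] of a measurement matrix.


Inner product: -2*3 + -3*-1 + -2*-1 + 0*-1
Products: [-6, 3, 2, 0]
Sum = -1.
|dot| = 1.

1


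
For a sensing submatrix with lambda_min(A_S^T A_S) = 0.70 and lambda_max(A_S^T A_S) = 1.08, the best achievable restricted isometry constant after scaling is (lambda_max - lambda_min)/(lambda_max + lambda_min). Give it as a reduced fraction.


lambda_max - lambda_min = 1.08 - 0.70 = 0.38.
lambda_max + lambda_min = 1.08 + 0.70 = 1.78.
delta = 0.38/1.78 = 38/178 = 19/89.

19/89


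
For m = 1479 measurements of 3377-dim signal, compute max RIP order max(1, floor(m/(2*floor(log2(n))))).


floor(log2(3377)) = 11.
2*11 = 22.
m/(2*floor(log2(n))) = 1479/22 ≈ 67.2273.
floor = 67.
k = max(1, 67) = 67.

67


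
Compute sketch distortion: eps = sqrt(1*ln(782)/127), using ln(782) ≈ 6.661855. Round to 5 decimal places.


ln(782) ≈ 6.661855.
1*ln(N)/m ≈ 1*6.661855/127 ≈ 0.05245555.
eps = sqrt(0.05245555) ≈ 0.2290318 ≈ 0.22903.

0.22903


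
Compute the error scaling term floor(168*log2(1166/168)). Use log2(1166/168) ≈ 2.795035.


log2(n/k) = log2(1166/168) ≈ 2.795035.
k*log2(n/k) ≈ 168*2.795035 = 469.56588.
floor(469.56588) = 469.

469


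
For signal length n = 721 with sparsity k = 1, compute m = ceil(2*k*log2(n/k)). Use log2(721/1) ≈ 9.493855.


log2(n/k) = log2(721/1) ≈ 9.493855.
2*k*log2(n/k) ≈ 2*1*9.493855 = 18.98771.
m = ceil(18.98771) = 19.

19


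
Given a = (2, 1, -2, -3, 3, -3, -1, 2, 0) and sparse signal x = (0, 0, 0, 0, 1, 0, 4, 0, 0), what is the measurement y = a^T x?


Non-zero terms: ['3*1', '-1*4']
Products: [3, -4]
y = sum = -1.

-1


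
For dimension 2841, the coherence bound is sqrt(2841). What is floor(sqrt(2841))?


53^2 = 2809 <= 2841 < 2916 = 54^2, so 53 <= sqrt(2841) < 54.
floor(sqrt(2841)) = 53.

53


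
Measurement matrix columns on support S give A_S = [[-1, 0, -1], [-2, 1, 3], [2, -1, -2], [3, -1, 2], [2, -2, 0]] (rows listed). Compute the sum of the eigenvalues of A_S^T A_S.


Sum of eigenvalues of A_S^T A_S = trace(A_S^T A_S) = sum of squared column norms of A_S.
A_S^T A_S diagonal: [22, 7, 18].
trace = 22 + 7 + 18 = 47.

47


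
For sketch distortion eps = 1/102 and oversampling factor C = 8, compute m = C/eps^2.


1/eps = 102.
(1/eps)^2 = 10404.
m = 8*10404 = 83232.

83232


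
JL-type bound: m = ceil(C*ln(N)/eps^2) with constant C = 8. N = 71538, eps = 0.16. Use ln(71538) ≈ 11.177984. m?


ln(71538) ≈ 11.177984.
eps^2 = 0.16^2 = 0.0256.
C*ln(N)/eps^2 ≈ 8*11.177984/0.0256 ≈ 3493.12.
m = ceil(3493.12) = 3494.

3494


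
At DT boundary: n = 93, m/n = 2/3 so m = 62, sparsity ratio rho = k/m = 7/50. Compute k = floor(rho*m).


m = 2/3*93 = 62.
rho = 7/50.
rho*m = 7/50*62 = 8.68.
k = floor(8.68) = 8.

8


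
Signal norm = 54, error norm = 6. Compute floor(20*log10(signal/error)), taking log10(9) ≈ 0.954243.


||x||/||e|| = 54/6 = 9.
log10(9) ≈ 0.954243.
20*log10(||x||/||e||) ≈ 20*0.954243 = 19.08486.
floor(19.08486) = 19.

19


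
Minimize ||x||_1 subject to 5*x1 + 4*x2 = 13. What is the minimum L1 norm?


Axis intercepts:
  x1 = 13/5, x2 = 0: L1 = 13/5
  x1 = 0, x2 = 13/4: L1 = 13/4
x* = (13/5, 0)
||x*||_1 = 13/5.

13/5


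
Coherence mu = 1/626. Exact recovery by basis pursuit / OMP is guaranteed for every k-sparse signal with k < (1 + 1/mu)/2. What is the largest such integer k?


1/mu = 626.
1 + 1/mu = 627.
(1 + 1/mu)/2 = 313.5 is not an integer, so k_max = floor(313.5) = 313.

313


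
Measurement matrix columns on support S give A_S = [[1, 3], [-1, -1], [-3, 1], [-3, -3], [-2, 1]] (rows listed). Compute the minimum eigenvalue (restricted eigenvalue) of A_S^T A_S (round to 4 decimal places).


A_S^T A_S = [[24, 8], [8, 21]].
trace = 45.
det = 440.
disc = trace^2 - 4*det = 2025 - 4*440 = 265.
sqrt(265) ≈ 16.278821.
lam_min = (45 - sqrt(265))/2 ≈ (45 - 16.278821)/2 = 14.3605895 ≈ 14.3606.

14.3606


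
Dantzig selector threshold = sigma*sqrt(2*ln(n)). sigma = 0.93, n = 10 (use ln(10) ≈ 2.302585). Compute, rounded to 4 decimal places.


ln(10) ≈ 2.302585.
2*ln(n) ≈ 4.60517.
sqrt(2*ln(n)) ≈ sqrt(4.60517) ≈ 2.145966.
threshold ≈ 0.93*2.145966 = 1.99574838 ≈ 1.9957.

1.9957


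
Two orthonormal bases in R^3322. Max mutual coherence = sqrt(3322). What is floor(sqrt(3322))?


57^2 = 3249 <= 3322 < 3364 = 58^2, so 57 <= sqrt(3322) < 58.
floor(sqrt(3322)) = 57.

57


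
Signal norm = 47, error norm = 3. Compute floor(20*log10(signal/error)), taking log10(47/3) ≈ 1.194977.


||x||/||e|| = 47/3.
log10(47/3) ≈ 1.194977.
20*log10(||x||/||e||) ≈ 20*1.194977 = 23.89954.
floor(23.89954) = 23.

23


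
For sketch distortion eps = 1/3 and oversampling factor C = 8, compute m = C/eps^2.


1/eps = 3.
(1/eps)^2 = 9.
m = 8*9 = 72.

72


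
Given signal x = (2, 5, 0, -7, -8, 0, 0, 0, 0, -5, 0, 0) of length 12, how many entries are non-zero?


Non-zero positions: [0, 1, 3, 4, 9].
Sparsity = 5.

5


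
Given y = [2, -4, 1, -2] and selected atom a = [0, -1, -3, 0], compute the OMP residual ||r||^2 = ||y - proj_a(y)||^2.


a^T a = 10.
a^T y = 1.
coeff = 1/10 = 1/10.
||r||^2 = 249/10.

249/10


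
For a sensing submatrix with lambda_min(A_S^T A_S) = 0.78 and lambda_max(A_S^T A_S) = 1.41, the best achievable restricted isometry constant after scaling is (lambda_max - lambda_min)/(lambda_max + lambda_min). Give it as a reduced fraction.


lambda_max - lambda_min = 1.41 - 0.78 = 0.63.
lambda_max + lambda_min = 1.41 + 0.78 = 2.19.
delta = 0.63/2.19 = 63/219 = 21/73.

21/73


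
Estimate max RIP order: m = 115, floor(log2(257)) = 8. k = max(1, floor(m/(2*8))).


floor(log2(257)) = 8.
2*8 = 16.
m/(2*floor(log2(n))) = 115/16 ≈ 7.1875.
floor = 7.
k = max(1, 7) = 7.

7


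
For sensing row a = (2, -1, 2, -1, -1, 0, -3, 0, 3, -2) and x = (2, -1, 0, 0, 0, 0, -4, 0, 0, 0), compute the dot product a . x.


Non-zero terms: ['2*2', '-1*-1', '-3*-4']
Products: [4, 1, 12]
y = sum = 17.

17


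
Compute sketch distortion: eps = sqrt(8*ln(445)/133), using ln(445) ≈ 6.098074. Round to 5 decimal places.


ln(445) ≈ 6.098074.
8*ln(N)/m ≈ 8*6.098074/133 ≈ 0.36680144.
eps = sqrt(0.36680144) ≈ 0.6056413 ≈ 0.60564.

0.60564


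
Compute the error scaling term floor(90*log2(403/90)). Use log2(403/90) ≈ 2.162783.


log2(n/k) = log2(403/90) ≈ 2.162783.
k*log2(n/k) ≈ 90*2.162783 = 194.65047.
floor(194.65047) = 194.

194


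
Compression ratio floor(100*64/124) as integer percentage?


100*m/n = 100*64/124 ≈ 51.6129.
floor = 51.

51
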